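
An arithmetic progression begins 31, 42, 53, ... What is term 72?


aₙ = a₁ + (n-1)d
= 31 + (72-1)×11
= 31 + 781
= 812

a_72 = 812


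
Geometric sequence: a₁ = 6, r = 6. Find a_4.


aₙ = a₁·r^(n-1)
= 6×6^3
= 6×216
= 1296

a_4 = 1296


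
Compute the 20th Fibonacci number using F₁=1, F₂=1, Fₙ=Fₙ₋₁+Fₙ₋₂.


Fibonacci sequence: 1, 1, 2, 3, 5, 8, 13, 21, 34, 55, 89, ...
F(20) = 6765

F(20) = 6765


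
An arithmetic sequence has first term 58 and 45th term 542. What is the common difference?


d = (aₙ - a₁)/(n-1)
= (542 - 58)/(45-1)
= 484/44 = 11

d = 11


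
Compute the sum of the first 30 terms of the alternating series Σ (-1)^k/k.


S = -1 + 1/2 - 1/3 + 1/4 - 1/5 + 1/6 - 1/7 + 1/8 ± ...
= -0.6768
(Full series converges to -ln(2) ≈ -0.6931)

S_30 = -0.6768


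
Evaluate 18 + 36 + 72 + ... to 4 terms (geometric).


Sₙ = 18×(2^4 - 1)/(2 - 1)
= 18×(16 - 1)/1
= 18×15/1
= 270

S_4 = 270


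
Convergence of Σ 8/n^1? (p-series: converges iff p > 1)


p-series test: Σ c/n^p converges if p > 1, diverges if p ≤ 1 (constant c > 0 doesn't affect convergence).
p = 1
1 ≤ 1 → DIVERGES

Diverges (p = 1 ≤ 1)


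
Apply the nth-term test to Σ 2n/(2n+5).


lim(n→∞) 2n/(2n+5) = 2/2 = 1  (divide numerator and denominator by n)
lim aₙ = 1 ≠ 0 → series DIVERGES

Diverges (lim aₙ = 1 ≠ 0)


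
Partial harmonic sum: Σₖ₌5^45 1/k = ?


Σₖ₌5^45 1/k = 1/5 + 1/6 + 1/7 + ... + 1/45
= 3110637032899029427/1345655451257488800
≈ 2.3116

Sum = 3110637032899029427/1345655451257488800 ≈ 2.3116


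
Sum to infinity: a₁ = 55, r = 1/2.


S∞ = a₁/(1-r) = 55/(1 - 1/2)
= 55/(1/2)
= 110

S∞ = 110


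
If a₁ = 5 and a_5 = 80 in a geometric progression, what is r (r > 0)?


r^(n-1) = aₙ/a₁
r^4 = 80/5 = 16
r = 16^(1/4)
= ±2; taking r > 0 gives r = 2

r = 2


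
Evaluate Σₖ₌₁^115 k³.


n(n+1)/2 = 115×116/2 = 6670
Σk³ = 6670² = 44488900

Σk³ = 44488900


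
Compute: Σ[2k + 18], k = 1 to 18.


Σ(2k+18) = 2·Σk + 18·n
= 2·171 + 18·18
= 342 + 324 = 666

Σ = 666


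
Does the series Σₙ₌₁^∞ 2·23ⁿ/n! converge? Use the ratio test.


aₙ = 2·23^n/n!
a_{n+1}/aₙ = 23^(n+1)/(n+1)! × n!/23^n  (constant 2 cancels)
= 23/(n+1)
L = lim(n→∞) 23/(n+1) = 0
L < 1 → series CONVERGES

Converges (ratio test: L = 0 < 1)


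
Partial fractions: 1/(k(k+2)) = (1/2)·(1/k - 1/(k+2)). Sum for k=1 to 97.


1/(k(k+2)) = (1/2)·(1/k - 1/(k+2)) (partial fractions)
Telescoping: Σ = (1/2)·(1 + 1/2 - 1/98 - 1/99) = 3589/4851

Sum = 3589/4851


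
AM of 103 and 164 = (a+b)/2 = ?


AM = (103 + 164)/2 = 267/2 = 133.5

AM = 133.5


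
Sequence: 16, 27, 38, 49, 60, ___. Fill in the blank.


Pattern: arithmetic (d=11)
Terms: 16, 27, 38, 49, 60
Next term = 71

Next term = 71


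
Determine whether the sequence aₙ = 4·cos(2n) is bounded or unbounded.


For all n, -1 ≤ cos(2n) ≤ 1, so -4 ≤ 4·cos(2n) ≤ 4
Lower bound: -4, Upper bound: 4
The sequence IS bounded

Bounded (-4 ≤ aₙ ≤ 4)


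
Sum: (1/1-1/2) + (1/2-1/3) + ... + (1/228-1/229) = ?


Telescoping: adjacent terms cancel.
= 1/1 - 1/229
= 1 - 1/229 = 228/229

Sum = 228/229


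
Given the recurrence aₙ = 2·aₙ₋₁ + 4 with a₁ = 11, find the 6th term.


Computing step by step:
a_1 = 11
a_2 = 26
a_3 = 56
a_4 = 116
a_5 = 236
a_6 = 476


a_6 = 476


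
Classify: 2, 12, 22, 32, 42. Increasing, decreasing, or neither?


Differences: 10, 10, 10, 10
All differences > 0 → strictly INCREASING

Monotonically increasing


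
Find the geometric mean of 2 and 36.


GM = √(2×36) = √72 = 8.4853

GM = 8.4853


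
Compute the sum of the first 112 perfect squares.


n = 112
n(n+1)(2n+1)/6 = 112×113×225/6
= 2847600/6 = 474600

Σk² = 474600


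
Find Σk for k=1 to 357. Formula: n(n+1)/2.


n(n+1)/2 = 357×358/2 = 127806/2 = 63903

Σk = 63903


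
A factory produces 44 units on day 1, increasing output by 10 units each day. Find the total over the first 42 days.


aₙ = 44 + (42-1)×10 = 454
Sₙ = n(a₁+aₙ)/2 = 42×(44+454)/2
= 42×498/2 = 10458

S_42 = 10458


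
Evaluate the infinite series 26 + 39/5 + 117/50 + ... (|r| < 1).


S∞ = a₁/(1-r) = 26/(1 - 3/10)
= 26/(7/10)
= 260/7

S∞ = 260/7


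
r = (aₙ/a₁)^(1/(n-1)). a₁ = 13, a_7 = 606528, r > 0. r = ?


r^(n-1) = aₙ/a₁
r^6 = 606528/13 = 46656
r = 46656^(1/6)
= ±6; taking r > 0 gives r = 6

r = 6


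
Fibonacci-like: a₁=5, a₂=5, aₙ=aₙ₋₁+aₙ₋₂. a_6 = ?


Computing iteratively: 5, 5, 10, 15, 25, 40
a_6 = 40

a_6 = 40


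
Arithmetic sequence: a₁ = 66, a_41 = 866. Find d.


d = (aₙ - a₁)/(n-1)
= (866 - 66)/(41-1)
= 800/40 = 20

d = 20


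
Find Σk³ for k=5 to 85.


Σₖ₌5^85 k³ = [85·86/2]² − [4·5/2]²
= 13359025 − 100 = 13358925

Σk³ = 13358925


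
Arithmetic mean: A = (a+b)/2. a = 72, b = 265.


AM = (72 + 265)/2 = 337/2 = 168.5

AM = 168.5


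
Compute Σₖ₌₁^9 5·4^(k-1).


Sₙ = 5×(4^9 - 1)/(4 - 1)
= 5×(262144 - 1)/3
= 5×262143/3
= 436905

S_9 = 436905


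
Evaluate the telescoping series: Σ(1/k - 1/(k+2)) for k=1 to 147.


Telescoping with gap 2: two head and two tail terms survive.
= (1 + 1/2) - (1/148 + 1/149)
= 3/2 - 1/148 - 1/149 = 32781/22052

Sum = 32781/22052


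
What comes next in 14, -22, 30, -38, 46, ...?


Pattern: alternating sign, magnitude arithmetic (d=8)
Terms: 14, -22, 30, -38, 46
Next term = -54

Next term = -54


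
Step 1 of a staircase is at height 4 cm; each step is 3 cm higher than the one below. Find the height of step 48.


aₙ = a₁ + (n-1)d
= 4 + (48-1)×3
= 4 + 141
= 145

a_48 = 145


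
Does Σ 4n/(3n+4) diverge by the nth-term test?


lim(n→∞) 4n/(3n+4) = 4/3 = 4/3  (divide numerator and denominator by n)
lim aₙ = 4/3 ≠ 0 → series DIVERGES

Diverges (lim aₙ = 4/3 ≠ 0)


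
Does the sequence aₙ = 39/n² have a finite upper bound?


a₁ = 39, a₂ = 39/4, a₃ = 39/9, ...
0 < aₙ ≤ 39 for all n ≥ 1
The sequence IS bounded

Bounded (0 < aₙ ≤ 39)


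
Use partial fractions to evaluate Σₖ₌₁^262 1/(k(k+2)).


1/(k(k+2)) = (1/2)·(1/k - 1/(k+2)) (partial fractions)
Telescoping: Σ = (1/2)·(1 + 1/2 - 1/263 - 1/264) = 103621/138864

Sum = 103621/138864


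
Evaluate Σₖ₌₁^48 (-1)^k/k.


S = -1 + 1/2 - 1/3 + 1/4 - 1/5 + 1/6 - 1/7 + 1/8 ± ...
= -0.6828
(Full series converges to -ln(2) ≈ -0.6931)

S_48 = -0.6828


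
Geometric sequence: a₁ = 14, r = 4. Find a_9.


aₙ = a₁·r^(n-1)
= 14×4^8
= 14×65536
= 917504

a_9 = 917504


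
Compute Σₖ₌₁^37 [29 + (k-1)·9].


aₙ = 29 + (37-1)×9 = 353
Sₙ = n(a₁+aₙ)/2 = 37×(29+353)/2
= 37×382/2 = 7067

S_37 = 7067


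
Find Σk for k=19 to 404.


Σₖ₌19^404 k = Σₖ₌₁^404 k − Σₖ₌₁^18 k
= 404·405/2 − 18·19/2
= 81810 − 171 = 81639

Σk = 81639


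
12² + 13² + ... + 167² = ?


Σₖ₌12^167 k² = Σₖ₌₁^167 k² − Σₖ₌₁^11 k²
= 167·168·335/6 − 11·12·23/6
= 1566460 − 506 = 1565954

Σk² = 1565954


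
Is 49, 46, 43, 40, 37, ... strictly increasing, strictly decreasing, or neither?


Differences: -3, -3, -3, -3
All differences < 0 → strictly DECREASING

Monotonically decreasing


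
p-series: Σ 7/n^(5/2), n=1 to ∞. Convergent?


p-series test: Σ c/n^p converges if p > 1, diverges if p ≤ 1 (constant c > 0 doesn't affect convergence).
p = 5/2
5/2 > 1 → CONVERGES

Converges (p = 5/2 > 1)


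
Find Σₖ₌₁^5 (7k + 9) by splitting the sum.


Σ(7k+9) = 7·Σk + 9·n
= 7·15 + 9·5
= 105 + 45 = 150

Σ = 150


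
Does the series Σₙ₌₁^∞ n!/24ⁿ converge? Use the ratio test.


aₙ = n!/24^n
a_{n+1}/aₙ = (n+1)!/24^(n+1) × 24^n/n!
= (n+1)/24
L = lim(n→∞) (n+1)/24 = ∞
L > 1 → series DIVERGES

Diverges (ratio test: L = ∞ > 1)


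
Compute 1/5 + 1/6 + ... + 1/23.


Σₖ₌5^23 1/k = 1/5 + 1/6 + 1/7 + ... + 1/23
= 589307197/356948592
≈ 1.651

Sum = 589307197/356948592 ≈ 1.651


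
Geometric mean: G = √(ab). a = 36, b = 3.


GM = √(36×3) = √108 = 10.3923

GM = 10.3923


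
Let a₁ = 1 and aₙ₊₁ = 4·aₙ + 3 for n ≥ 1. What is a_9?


Computing step by step:
a_1 = 1
a_2 = 7
a_3 = 31
a_4 = 127
a_5 = 511
a_6 = 2047
a_7 = 8191
a_8 = 32767
a_9 = 131071


a_9 = 131071


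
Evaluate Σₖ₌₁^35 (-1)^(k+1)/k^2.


S = 1 - 1/4 + 1/9 - 1/16 + 1/25 - 1/36 + 1/49 - 1/64 ± ...
= 0.8229
(Full series converges to +π²/12 ≈ +0.8225)

S_35 = 0.8229


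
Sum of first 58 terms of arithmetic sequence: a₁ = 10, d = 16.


aₙ = 10 + (58-1)×16 = 922
Sₙ = n(a₁+aₙ)/2 = 58×(10+922)/2
= 58×932/2 = 27028

S_58 = 27028


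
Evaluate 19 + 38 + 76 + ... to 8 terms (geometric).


Sₙ = 19×(2^8 - 1)/(2 - 1)
= 19×(256 - 1)/1
= 19×255/1
= 4845

S_8 = 4845


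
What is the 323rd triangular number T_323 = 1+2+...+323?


n(n+1)/2 = 323×324/2 = 104652/2 = 52326

Σk = 52326


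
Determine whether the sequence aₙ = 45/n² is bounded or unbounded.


a₁ = 45, a₂ = 45/4, a₃ = 45/9, ...
0 < aₙ ≤ 45 for all n ≥ 1
The sequence IS bounded

Bounded (0 < aₙ ≤ 45)


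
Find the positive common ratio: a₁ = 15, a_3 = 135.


r^(n-1) = aₙ/a₁
r^2 = 135/15 = 9
r = 9^(1/2)
= ±3; taking r > 0 gives r = 3

r = 3


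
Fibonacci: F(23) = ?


Fibonacci sequence: 1, 1, 2, 3, 5, 8, 13, 21, 34, 55, 89, ...
F(23) = 28657

F(23) = 28657


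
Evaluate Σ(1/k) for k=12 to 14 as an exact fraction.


Σₖ₌12^14 1/k = 1/12 + 1/13 + 1/14
= 253/1092
≈ 0.2317

Sum = 253/1092 ≈ 0.2317


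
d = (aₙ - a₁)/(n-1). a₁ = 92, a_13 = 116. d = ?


d = (aₙ - a₁)/(n-1)
= (116 - 92)/(13-1)
= 24/12 = 2

d = 2


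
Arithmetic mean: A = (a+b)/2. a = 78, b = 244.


AM = (78 + 244)/2 = 322/2 = 161

AM = 161


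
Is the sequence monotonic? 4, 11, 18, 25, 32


Differences: 7, 7, 7, 7
All differences > 0 → strictly INCREASING

Monotonically increasing


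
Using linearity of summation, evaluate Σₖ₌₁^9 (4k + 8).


Σ(4k+8) = 4·Σk + 8·n
= 4·45 + 8·9
= 180 + 72 = 252

Σ = 252


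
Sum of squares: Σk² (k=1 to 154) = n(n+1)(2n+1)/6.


n = 154
n(n+1)(2n+1)/6 = 154×155×309/6
= 7375830/6 = 1229305

Σk² = 1229305


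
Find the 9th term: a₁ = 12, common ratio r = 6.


aₙ = a₁·r^(n-1)
= 12×6^8
= 12×1679616
= 20155392

a_9 = 20155392


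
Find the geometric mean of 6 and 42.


GM = √(6×42) = √252 = 15.8745

GM = 15.8745


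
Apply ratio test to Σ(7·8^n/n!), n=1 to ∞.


aₙ = 7·8^n/n!
a_{n+1}/aₙ = 8^(n+1)/(n+1)! × n!/8^n  (constant 7 cancels)
= 8/(n+1)
L = lim(n→∞) 8/(n+1) = 0
L < 1 → series CONVERGES

Converges (ratio test: L = 0 < 1)


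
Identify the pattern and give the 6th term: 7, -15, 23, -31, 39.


Pattern: alternating sign, magnitude arithmetic (d=8)
Terms: 7, -15, 23, -31, 39
Next term = -47

Next term = -47


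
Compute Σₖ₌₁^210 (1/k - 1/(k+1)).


Telescoping: adjacent terms cancel.
= 1/1 - 1/211
= 1 - 1/211 = 210/211

Sum = 210/211


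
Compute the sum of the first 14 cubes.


n(n+1)/2 = 14×15/2 = 105
Σk³ = 105² = 11025

Σk³ = 11025


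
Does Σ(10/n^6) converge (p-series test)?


p-series test: Σ c/n^p converges if p > 1, diverges if p ≤ 1 (constant c > 0 doesn't affect convergence).
p = 6
6 > 1 → CONVERGES

Converges (p = 6 > 1)


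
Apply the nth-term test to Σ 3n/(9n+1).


lim(n→∞) 3n/(9n+1) = 3/9 = 1/3  (divide numerator and denominator by n)
lim aₙ = 1/3 ≠ 0 → series DIVERGES

Diverges (lim aₙ = 1/3 ≠ 0)


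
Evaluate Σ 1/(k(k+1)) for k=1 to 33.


1/(k(k+1)) = 1/k - 1/(k+1) (partial fractions)
Telescoping: Σ = 1 - 1/34 = 33/34

Sum = 33/34


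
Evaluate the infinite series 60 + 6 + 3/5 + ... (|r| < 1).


S∞ = a₁/(1-r) = 60/(1 - 1/10)
= 60/(9/10)
= 200/3

S∞ = 200/3


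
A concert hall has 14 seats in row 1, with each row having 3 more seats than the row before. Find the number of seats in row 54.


aₙ = a₁ + (n-1)d
= 14 + (54-1)×3
= 14 + 159
= 173

a_54 = 173


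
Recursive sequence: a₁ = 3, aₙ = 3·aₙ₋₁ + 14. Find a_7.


Computing step by step:
a_1 = 3
a_2 = 23
a_3 = 83
a_4 = 263
a_5 = 803
a_6 = 2423
a_7 = 7283


a_7 = 7283


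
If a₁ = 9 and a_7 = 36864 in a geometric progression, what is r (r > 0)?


r^(n-1) = aₙ/a₁
r^6 = 36864/9 = 4096
r = 4096^(1/6)
= ±4; taking r > 0 gives r = 4

r = 4


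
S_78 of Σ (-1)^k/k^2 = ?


S = -1 + 1/4 - 1/9 + 1/16 - 1/25 + 1/36 - 1/49 + 1/64 ± ...
= -0.8224
(Full series converges to -π²/12 ≈ -0.8225)

S_78 = -0.8224


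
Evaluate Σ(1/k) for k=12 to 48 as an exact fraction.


Σₖ₌12^48 1/k = 1/12 + 1/13 + 1/14 + ... + 1/48
= 637039513112986425173/442720643463713815200
≈ 1.4389

Sum = 637039513112986425173/442720643463713815200 ≈ 1.4389


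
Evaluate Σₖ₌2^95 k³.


Σₖ₌2^95 k³ = [95·96/2]² − [1·2/2]²
= 20793600 − 1 = 20793599

Σk³ = 20793599


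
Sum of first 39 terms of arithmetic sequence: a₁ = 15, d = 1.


aₙ = 15 + (39-1)×1 = 53
Sₙ = n(a₁+aₙ)/2 = 39×(15+53)/2
= 39×68/2 = 1326

S_39 = 1326


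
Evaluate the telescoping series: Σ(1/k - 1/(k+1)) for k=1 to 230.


Telescoping: adjacent terms cancel.
= 1/1 - 1/231
= 1 - 1/231 = 230/231

Sum = 230/231


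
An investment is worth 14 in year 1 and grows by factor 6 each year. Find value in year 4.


aₙ = a₁·r^(n-1)
= 14×6^3
= 14×216
= 3024

a_4 = 3024


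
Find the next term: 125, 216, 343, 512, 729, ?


Pattern: perfect cubes: n³
Terms: 125, 216, 343, 512, 729
Next term = 1000

Next term = 1000


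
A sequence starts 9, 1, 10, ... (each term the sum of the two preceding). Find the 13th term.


Computing iteratively: 9, 1, 10, 11, 21, 32, 53, 85, 138, 223, 361, 584, ...
a_13 = 945

a_13 = 945


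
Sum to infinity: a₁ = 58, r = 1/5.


S∞ = a₁/(1-r) = 58/(1 - 1/5)
= 58/(4/5)
= 145/2

S∞ = 145/2


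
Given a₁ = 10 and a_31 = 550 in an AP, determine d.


d = (aₙ - a₁)/(n-1)
= (550 - 10)/(31-1)
= 540/30 = 18

d = 18


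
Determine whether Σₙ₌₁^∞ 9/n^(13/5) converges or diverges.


p-series test: Σ c/n^p converges if p > 1, diverges if p ≤ 1 (constant c > 0 doesn't affect convergence).
p = 13/5
13/5 > 1 → CONVERGES

Converges (p = 13/5 > 1)


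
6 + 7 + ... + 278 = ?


Σₖ₌6^278 k = Σₖ₌₁^278 k − Σₖ₌₁^5 k
= 278·279/2 − 5·6/2
= 38781 − 15 = 38766

Σk = 38766


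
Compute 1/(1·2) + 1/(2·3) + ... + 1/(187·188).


1/(k(k+1)) = 1/k - 1/(k+1) (partial fractions)
Telescoping: Σ = 1 - 1/188 = 187/188

Sum = 187/188


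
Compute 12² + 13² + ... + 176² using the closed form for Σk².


Σₖ₌12^176 k² = Σₖ₌₁^176 k² − Σₖ₌₁^11 k²
= 176·177·353/6 − 11·12·23/6
= 1832776 − 506 = 1832270

Σk² = 1832270


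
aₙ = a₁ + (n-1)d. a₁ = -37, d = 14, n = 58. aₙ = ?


aₙ = a₁ + (n-1)d
= -37 + (58-1)×14
= -37 + 798
= 761

a_58 = 761


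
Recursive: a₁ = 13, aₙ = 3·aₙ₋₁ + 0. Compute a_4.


Computing step by step:
a_1 = 13
a_2 = 39
a_3 = 117
a_4 = 351


a_4 = 351


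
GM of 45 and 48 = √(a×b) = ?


GM = √(45×48) = √2160 = 46.4758

GM = 46.4758


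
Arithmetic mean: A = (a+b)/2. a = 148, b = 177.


AM = (148 + 177)/2 = 325/2 = 162.5

AM = 162.5


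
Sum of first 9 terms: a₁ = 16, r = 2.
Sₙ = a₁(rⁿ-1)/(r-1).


Sₙ = 16×(2^9 - 1)/(2 - 1)
= 16×(512 - 1)/1
= 16×511/1
= 8176

S_9 = 8176


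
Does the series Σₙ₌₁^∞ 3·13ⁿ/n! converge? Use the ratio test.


aₙ = 3·13^n/n!
a_{n+1}/aₙ = 13^(n+1)/(n+1)! × n!/13^n  (constant 3 cancels)
= 13/(n+1)
L = lim(n→∞) 13/(n+1) = 0
L < 1 → series CONVERGES

Converges (ratio test: L = 0 < 1)


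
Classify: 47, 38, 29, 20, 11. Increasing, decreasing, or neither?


Differences: -9, -9, -9, -9
All differences < 0 → strictly DECREASING

Monotonically decreasing


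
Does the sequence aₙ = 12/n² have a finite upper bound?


a₁ = 12, a₂ = 12/4, a₃ = 12/9, ...
0 < aₙ ≤ 12 for all n ≥ 1
The sequence IS bounded

Bounded (0 < aₙ ≤ 12)


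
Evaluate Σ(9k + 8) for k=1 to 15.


Σ(9k+8) = 9·Σk + 8·n
= 9·120 + 8·15
= 1080 + 120 = 1200

Σ = 1200


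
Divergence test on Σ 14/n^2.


lim(n→∞) 14/n^2 = 0
lim aₙ = 0 → nth-term test is INCONCLUSIVE
(Need other tests; this is actually a convergent p-series with p=2 > 1)

Inconclusive (lim aₙ = 0; need another test)


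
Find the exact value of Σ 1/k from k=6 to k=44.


Σₖ₌6^44 1/k = 1/6 + 1/7 + 1/8 + ... + 1/44
= 2811602488175143027/1345655451257488800
≈ 2.0894

Sum = 2811602488175143027/1345655451257488800 ≈ 2.0894


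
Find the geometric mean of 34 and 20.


GM = √(34×20) = √680 = 26.0768

GM = 26.0768


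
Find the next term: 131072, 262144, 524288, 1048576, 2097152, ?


Pattern: powers of 2: 2ⁿ
Terms: 131072, 262144, 524288, 1048576, 2097152
Next term = 4194304

Next term = 4194304


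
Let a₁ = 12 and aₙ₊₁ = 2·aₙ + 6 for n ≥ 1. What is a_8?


Computing step by step:
a_1 = 12
a_2 = 30
a_3 = 66
a_4 = 138
a_5 = 282
a_6 = 570
a_7 = 1146
a_8 = 2298


a_8 = 2298


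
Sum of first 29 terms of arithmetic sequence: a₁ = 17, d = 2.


aₙ = 17 + (29-1)×2 = 73
Sₙ = n(a₁+aₙ)/2 = 29×(17+73)/2
= 29×90/2 = 1305

S_29 = 1305


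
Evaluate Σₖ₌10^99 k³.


Σₖ₌10^99 k³ = [99·100/2]² − [9·10/2]²
= 24502500 − 2025 = 24500475

Σk³ = 24500475


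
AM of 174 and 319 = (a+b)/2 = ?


AM = (174 + 319)/2 = 493/2 = 246.5

AM = 246.5


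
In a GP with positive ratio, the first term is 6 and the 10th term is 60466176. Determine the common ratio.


r^(n-1) = aₙ/a₁
r^9 = 60466176/6 = 10077696
r = 10077696^(1/9)
= 6

r = 6


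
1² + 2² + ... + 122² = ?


n = 122
n(n+1)(2n+1)/6 = 122×123×245/6
= 3676470/6 = 612745

Σk² = 612745


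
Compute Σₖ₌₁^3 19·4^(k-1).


Sₙ = 19×(4^3 - 1)/(4 - 1)
= 19×(64 - 1)/3
= 19×63/3
= 399

S_3 = 399


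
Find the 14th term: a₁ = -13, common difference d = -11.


aₙ = a₁ + (n-1)d
= -13 + (14-1)×-11
= -13 - 143
= -156

a_14 = -156


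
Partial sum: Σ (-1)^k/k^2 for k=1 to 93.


S = -1 + 1/4 - 1/9 + 1/16 - 1/25 + 1/36 - 1/49 + 1/64 ± ...
= -0.8225
(Full series converges to -π²/12 ≈ -0.8225)

S_93 = -0.8225


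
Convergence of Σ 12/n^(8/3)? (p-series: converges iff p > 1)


p-series test: Σ c/n^p converges if p > 1, diverges if p ≤ 1 (constant c > 0 doesn't affect convergence).
p = 8/3
8/3 > 1 → CONVERGES

Converges (p = 8/3 > 1)


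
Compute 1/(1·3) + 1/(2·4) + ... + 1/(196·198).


1/(k(k+2)) = (1/2)·(1/k - 1/(k+2)) (partial fractions)
Telescoping: Σ = (1/2)·(1 + 1/2 - 1/197 - 1/198) = 29057/39006

Sum = 29057/39006


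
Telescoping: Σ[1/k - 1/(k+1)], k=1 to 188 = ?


Telescoping: adjacent terms cancel.
= 1/1 - 1/189
= 1 - 1/189 = 188/189

Sum = 188/189


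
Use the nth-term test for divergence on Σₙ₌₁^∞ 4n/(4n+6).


lim(n→∞) 4n/(4n+6) = 4/4 = 1  (divide numerator and denominator by n)
lim aₙ = 1 ≠ 0 → series DIVERGES

Diverges (lim aₙ = 1 ≠ 0)


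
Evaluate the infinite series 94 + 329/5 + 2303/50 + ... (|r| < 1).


S∞ = a₁/(1-r) = 94/(1 - 7/10)
= 94/(3/10)
= 940/3

S∞ = 940/3


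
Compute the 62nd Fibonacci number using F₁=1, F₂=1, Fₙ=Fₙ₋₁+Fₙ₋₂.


Fibonacci sequence: 1, 1, 2, 3, 5, 8, 13, 21, 34, 55, 89, ...
F(62) = 4052739537881

F(62) = 4052739537881


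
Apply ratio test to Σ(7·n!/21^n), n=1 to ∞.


aₙ = 7·n!/21^n
a_{n+1}/aₙ = (n+1)!/21^(n+1) × 21^n/n!  (constant 7 cancels)
= (n+1)/21
L = lim(n→∞) (n+1)/21 = ∞
L > 1 → series DIVERGES

Diverges (ratio test: L = ∞ > 1)


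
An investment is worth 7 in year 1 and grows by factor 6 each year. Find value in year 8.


aₙ = a₁·r^(n-1)
= 7×6^7
= 7×279936
= 1959552

a_8 = 1959552


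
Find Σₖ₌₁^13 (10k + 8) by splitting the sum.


Σ(10k+8) = 10·Σk + 8·n
= 10·91 + 8·13
= 910 + 104 = 1014

Σ = 1014


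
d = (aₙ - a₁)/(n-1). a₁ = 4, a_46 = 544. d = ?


d = (aₙ - a₁)/(n-1)
= (544 - 4)/(46-1)
= 540/45 = 12

d = 12


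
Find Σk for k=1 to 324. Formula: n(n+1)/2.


n(n+1)/2 = 324×325/2 = 105300/2 = 52650

Σk = 52650


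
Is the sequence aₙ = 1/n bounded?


a₁ = 1, a₂ = 1/2, a₃ = 1/3, ...
0 < aₙ ≤ 1 for all n ≥ 1
Lower bound: 0, Upper bound: 1
The sequence IS bounded

Bounded (0 < aₙ ≤ 1)


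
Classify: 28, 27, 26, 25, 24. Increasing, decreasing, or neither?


Differences: -1, -1, -1, -1
All differences < 0 → strictly DECREASING

Monotonically decreasing


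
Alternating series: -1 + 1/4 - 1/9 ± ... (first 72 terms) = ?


S = -1 + 1/4 - 1/9 + 1/16 - 1/25 + 1/36 - 1/49 + 1/64 ± ...
= -0.8224
(Full series converges to -π²/12 ≈ -0.8225)

S_72 = -0.8224


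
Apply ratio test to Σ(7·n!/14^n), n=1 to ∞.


aₙ = 7·n!/14^n
a_{n+1}/aₙ = (n+1)!/14^(n+1) × 14^n/n!  (constant 7 cancels)
= (n+1)/14
L = lim(n→∞) (n+1)/14 = ∞
L > 1 → series DIVERGES

Diverges (ratio test: L = ∞ > 1)


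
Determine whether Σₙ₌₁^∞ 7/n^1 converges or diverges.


p-series test: Σ c/n^p converges if p > 1, diverges if p ≤ 1 (constant c > 0 doesn't affect convergence).
p = 1
1 ≤ 1 → DIVERGES

Diverges (p = 1 ≤ 1)


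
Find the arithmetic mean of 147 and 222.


AM = (147 + 222)/2 = 369/2 = 184.5

AM = 184.5


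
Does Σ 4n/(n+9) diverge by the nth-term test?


lim(n→∞) 4n/(n+9) = 4/1 = 4  (divide numerator and denominator by n)
lim aₙ = 4 ≠ 0 → series DIVERGES

Diverges (lim aₙ = 4 ≠ 0)


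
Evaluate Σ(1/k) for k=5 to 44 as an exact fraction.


Σₖ₌5^44 1/k = 1/5 + 1/6 + 1/7 + ... + 1/44
= 3080733578426640787/1345655451257488800
≈ 2.2894

Sum = 3080733578426640787/1345655451257488800 ≈ 2.2894


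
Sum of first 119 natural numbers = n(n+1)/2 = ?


n(n+1)/2 = 119×120/2 = 14280/2 = 7140

Σk = 7140


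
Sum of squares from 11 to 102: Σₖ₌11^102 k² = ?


Σₖ₌11^102 k² = Σₖ₌₁^102 k² − Σₖ₌₁^10 k²
= 102·103·205/6 − 10·11·21/6
= 358955 − 385 = 358570

Σk² = 358570


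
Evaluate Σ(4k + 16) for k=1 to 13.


Σ(4k+16) = 4·Σk + 16·n
= 4·91 + 16·13
= 364 + 208 = 572

Σ = 572


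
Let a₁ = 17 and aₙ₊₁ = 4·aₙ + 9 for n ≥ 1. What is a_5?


Computing step by step:
a_1 = 17
a_2 = 77
a_3 = 317
a_4 = 1277
a_5 = 5117


a_5 = 5117


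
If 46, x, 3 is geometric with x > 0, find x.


GM = √(46×3) = √138 = 11.7473

GM = 11.7473


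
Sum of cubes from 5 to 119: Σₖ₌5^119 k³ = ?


Σₖ₌5^119 k³ = [119·120/2]² − [4·5/2]²
= 50979600 − 100 = 50979500

Σk³ = 50979500


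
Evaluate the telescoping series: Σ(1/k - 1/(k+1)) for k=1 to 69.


Telescoping: adjacent terms cancel.
= 1/1 - 1/70
= 1 - 1/70 = 69/70

Sum = 69/70


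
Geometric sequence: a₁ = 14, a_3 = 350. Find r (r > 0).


r^(n-1) = aₙ/a₁
r^2 = 350/14 = 25
r = 25^(1/2)
= ±5; taking r > 0 gives r = 5

r = 5


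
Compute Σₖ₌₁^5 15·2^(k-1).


Sₙ = 15×(2^5 - 1)/(2 - 1)
= 15×(32 - 1)/1
= 15×31/1
= 465

S_5 = 465


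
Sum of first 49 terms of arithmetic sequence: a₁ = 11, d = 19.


aₙ = 11 + (49-1)×19 = 923
Sₙ = n(a₁+aₙ)/2 = 49×(11+923)/2
= 49×934/2 = 22883

S_49 = 22883


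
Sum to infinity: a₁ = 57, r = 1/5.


S∞ = a₁/(1-r) = 57/(1 - 1/5)
= 57/(4/5)
= 285/4

S∞ = 285/4


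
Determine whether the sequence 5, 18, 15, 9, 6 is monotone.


Differences: 13, -3, -6, -3
Difference at position 1 is +13 (> 0) but position 2 is -3 (< 0) — sequence both rises and falls
→ NOT monotonic

Not monotonic


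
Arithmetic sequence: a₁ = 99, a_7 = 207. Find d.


d = (aₙ - a₁)/(n-1)
= (207 - 99)/(7-1)
= 108/6 = 18

d = 18


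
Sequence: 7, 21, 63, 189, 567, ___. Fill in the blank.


Pattern: geometric (r=3)
Terms: 7, 21, 63, 189, 567
Next term = 1701

Next term = 1701


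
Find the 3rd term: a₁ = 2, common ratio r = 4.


aₙ = a₁·r^(n-1)
= 2×4^2
= 2×16
= 32

a_3 = 32


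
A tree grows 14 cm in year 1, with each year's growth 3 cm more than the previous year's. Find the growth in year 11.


aₙ = a₁ + (n-1)d
= 14 + (11-1)×3
= 14 + 30
= 44

a_11 = 44


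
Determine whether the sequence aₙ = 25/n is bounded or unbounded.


a₁ = 25, a₂ = 25/2, a₃ = 25/3, ...
0 < aₙ ≤ 25 for all n ≥ 1
Lower bound: 0, Upper bound: 25
The sequence IS bounded

Bounded (0 < aₙ ≤ 25)


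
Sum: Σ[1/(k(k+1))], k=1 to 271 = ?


1/(k(k+1)) = 1/k - 1/(k+1) (partial fractions)
Telescoping: Σ = 1 - 1/272 = 271/272

Sum = 271/272


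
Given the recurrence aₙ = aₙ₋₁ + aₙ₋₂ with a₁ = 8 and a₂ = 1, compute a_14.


Computing iteratively: 8, 1, 9, 10, 19, 29, 48, 77, 125, 202, 327, 529, ...
a_14 = 1385

a_14 = 1385


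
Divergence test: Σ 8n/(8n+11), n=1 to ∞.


lim(n→∞) 8n/(8n+11) = 8/8 = 1  (divide numerator and denominator by n)
lim aₙ = 1 ≠ 0 → series DIVERGES

Diverges (lim aₙ = 1 ≠ 0)


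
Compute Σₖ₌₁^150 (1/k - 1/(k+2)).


Telescoping with gap 2: two head and two tail terms survive.
= (1 + 1/2) - (1/151 + 1/152)
= 3/2 - 1/151 - 1/152 = 34125/22952

Sum = 34125/22952


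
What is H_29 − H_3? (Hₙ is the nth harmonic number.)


Σₖ₌4^29 1/k = 1/4 + 1/5 + 1/6 + ... + 1/29
= 4957048979587/2329089562800
≈ 2.1283

Sum = 4957048979587/2329089562800 ≈ 2.1283


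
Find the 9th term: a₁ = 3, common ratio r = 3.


aₙ = a₁·r^(n-1)
= 3×3^8
= 3×6561
= 19683

a_9 = 19683


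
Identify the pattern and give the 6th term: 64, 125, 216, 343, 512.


Pattern: perfect cubes: n³
Terms: 64, 125, 216, 343, 512
Next term = 729

Next term = 729


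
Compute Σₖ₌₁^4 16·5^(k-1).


Sₙ = 16×(5^4 - 1)/(5 - 1)
= 16×(625 - 1)/4
= 16×624/4
= 2496

S_4 = 2496


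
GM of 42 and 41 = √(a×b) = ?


GM = √(42×41) = √1722 = 41.497

GM = 41.497


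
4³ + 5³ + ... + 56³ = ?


Σₖ₌4^56 k³ = [56·57/2]² − [3·4/2]²
= 2547216 − 36 = 2547180

Σk³ = 2547180


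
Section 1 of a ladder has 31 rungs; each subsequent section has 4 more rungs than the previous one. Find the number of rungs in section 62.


aₙ = a₁ + (n-1)d
= 31 + (62-1)×4
= 31 + 244
= 275

a_62 = 275


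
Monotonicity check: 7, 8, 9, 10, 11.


Differences: 1, 1, 1, 1
All differences > 0 → strictly INCREASING

Monotonically increasing


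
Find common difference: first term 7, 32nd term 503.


d = (aₙ - a₁)/(n-1)
= (503 - 7)/(32-1)
= 496/31 = 16

d = 16


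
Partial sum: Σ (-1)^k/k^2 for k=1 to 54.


S = -1 + 1/4 - 1/9 + 1/16 - 1/25 + 1/36 - 1/49 + 1/64 ± ...
= -0.8223
(Full series converges to -π²/12 ≈ -0.8225)

S_54 = -0.8223


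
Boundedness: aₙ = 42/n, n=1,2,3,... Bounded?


a₁ = 42, a₂ = 42/2, a₃ = 42/3, ...
0 < aₙ ≤ 42 for all n ≥ 1
Lower bound: 0, Upper bound: 42
The sequence IS bounded

Bounded (0 < aₙ ≤ 42)


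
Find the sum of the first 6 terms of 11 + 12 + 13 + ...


aₙ = 11 + (6-1)×1 = 16
Sₙ = n(a₁+aₙ)/2 = 6×(11+16)/2
= 6×27/2 = 81

S_6 = 81


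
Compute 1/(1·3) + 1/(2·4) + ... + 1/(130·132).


1/(k(k+2)) = (1/2)·(1/k - 1/(k+2)) (partial fractions)
Telescoping: Σ = (1/2)·(1 + 1/2 - 1/131 - 1/132) = 25675/34584

Sum = 25675/34584


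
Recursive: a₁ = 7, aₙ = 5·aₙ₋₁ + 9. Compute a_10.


Computing step by step:
a_1 = 7
a_2 = 44
a_3 = 229
a_4 = 1154
a_5 = 5779
a_6 = 28904
a_7 = 144529
a_8 = 722654
a_9 = 3613279
a_10 = 18066404


a_10 = 18066404


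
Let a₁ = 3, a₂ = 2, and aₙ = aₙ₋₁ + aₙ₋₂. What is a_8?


Computing iteratively: 3, 2, 5, 7, 12, 19, 31, 50
a_8 = 50

a_8 = 50


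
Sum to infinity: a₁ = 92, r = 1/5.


S∞ = a₁/(1-r) = 92/(1 - 1/5)
= 92/(4/5)
= 115

S∞ = 115


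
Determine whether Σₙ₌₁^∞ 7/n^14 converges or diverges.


p-series test: Σ c/n^p converges if p > 1, diverges if p ≤ 1 (constant c > 0 doesn't affect convergence).
p = 14
14 > 1 → CONVERGES

Converges (p = 14 > 1)


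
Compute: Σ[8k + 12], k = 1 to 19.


Σ(8k+12) = 8·Σk + 12·n
= 8·190 + 12·19
= 1520 + 228 = 1748

Σ = 1748


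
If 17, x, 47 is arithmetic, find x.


AM = (17 + 47)/2 = 64/2 = 32

AM = 32


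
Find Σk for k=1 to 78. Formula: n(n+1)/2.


n(n+1)/2 = 78×79/2 = 6162/2 = 3081

Σk = 3081


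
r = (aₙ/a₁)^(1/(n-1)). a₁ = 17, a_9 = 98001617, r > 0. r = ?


r^(n-1) = aₙ/a₁
r^8 = 98001617/17 = 5764801
r = 5764801^(1/8)
= ±7; taking r > 0 gives r = 7

r = 7


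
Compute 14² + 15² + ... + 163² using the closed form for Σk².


Σₖ₌14^163 k² = Σₖ₌₁^163 k² − Σₖ₌₁^13 k²
= 163·164·327/6 − 13·14·27/6
= 1456894 − 819 = 1456075

Σk² = 1456075


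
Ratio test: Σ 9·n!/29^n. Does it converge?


aₙ = 9·n!/29^n
a_{n+1}/aₙ = (n+1)!/29^(n+1) × 29^n/n!  (constant 9 cancels)
= (n+1)/29
L = lim(n→∞) (n+1)/29 = ∞
L > 1 → series DIVERGES

Diverges (ratio test: L = ∞ > 1)


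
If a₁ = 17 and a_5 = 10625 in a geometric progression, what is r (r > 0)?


r^(n-1) = aₙ/a₁
r^4 = 10625/17 = 625
r = 625^(1/4)
= ±5; taking r > 0 gives r = 5

r = 5


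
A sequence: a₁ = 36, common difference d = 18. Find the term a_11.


aₙ = a₁ + (n-1)d
= 36 + (11-1)×18
= 36 + 180
= 216

a_11 = 216


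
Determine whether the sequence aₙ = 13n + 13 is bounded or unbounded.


aₙ = 13n + 13 → as n→∞, aₙ→∞
No finite upper bound exists
The sequence is UNBOUNDED

Unbounded (aₙ → ∞ as n → ∞)


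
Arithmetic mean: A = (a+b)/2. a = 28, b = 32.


AM = (28 + 32)/2 = 60/2 = 30

AM = 30


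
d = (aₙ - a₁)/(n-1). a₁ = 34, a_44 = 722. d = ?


d = (aₙ - a₁)/(n-1)
= (722 - 34)/(44-1)
= 688/43 = 16

d = 16


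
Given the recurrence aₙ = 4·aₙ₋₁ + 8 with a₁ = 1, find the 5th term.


Computing step by step:
a_1 = 1
a_2 = 12
a_3 = 56
a_4 = 232
a_5 = 936


a_5 = 936


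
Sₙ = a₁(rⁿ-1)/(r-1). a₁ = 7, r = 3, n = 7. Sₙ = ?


Sₙ = 7×(3^7 - 1)/(3 - 1)
= 7×(2187 - 1)/2
= 7×2186/2
= 7651

S_7 = 7651


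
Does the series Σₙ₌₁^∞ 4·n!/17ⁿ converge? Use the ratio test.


aₙ = 4·n!/17^n
a_{n+1}/aₙ = (n+1)!/17^(n+1) × 17^n/n!  (constant 4 cancels)
= (n+1)/17
L = lim(n→∞) (n+1)/17 = ∞
L > 1 → series DIVERGES

Diverges (ratio test: L = ∞ > 1)


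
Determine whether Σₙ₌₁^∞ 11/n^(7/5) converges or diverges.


p-series test: Σ c/n^p converges if p > 1, diverges if p ≤ 1 (constant c > 0 doesn't affect convergence).
p = 7/5
7/5 > 1 → CONVERGES

Converges (p = 7/5 > 1)


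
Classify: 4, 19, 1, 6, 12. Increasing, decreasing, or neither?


Differences: 15, -18, 5, 6
Difference at position 1 is +15 (> 0) but position 2 is -18 (< 0) — sequence both rises and falls
→ NOT monotonic

Not monotonic


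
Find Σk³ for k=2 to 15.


Σₖ₌2^15 k³ = [15·16/2]² − [1·2/2]²
= 14400 − 1 = 14399

Σk³ = 14399


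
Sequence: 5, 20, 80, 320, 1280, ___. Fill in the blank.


Pattern: geometric (r=4)
Terms: 5, 20, 80, 320, 1280
Next term = 5120

Next term = 5120


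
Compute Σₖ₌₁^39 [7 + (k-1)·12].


aₙ = 7 + (39-1)×12 = 463
Sₙ = n(a₁+aₙ)/2 = 39×(7+463)/2
= 39×470/2 = 9165

S_39 = 9165


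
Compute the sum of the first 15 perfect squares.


n = 15
n(n+1)(2n+1)/6 = 15×16×31/6
= 7440/6 = 1240

Σk² = 1240


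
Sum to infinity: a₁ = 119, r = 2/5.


S∞ = a₁/(1-r) = 119/(1 - 2/5)
= 119/(3/5)
= 595/3

S∞ = 595/3


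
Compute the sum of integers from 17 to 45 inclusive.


Σₖ₌17^45 k = Σₖ₌₁^45 k − Σₖ₌₁^16 k
= 45·46/2 − 16·17/2
= 1035 − 136 = 899

Σk = 899


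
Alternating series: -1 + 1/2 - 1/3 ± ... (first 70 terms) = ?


S = -1 + 1/2 - 1/3 + 1/4 - 1/5 + 1/6 - 1/7 + 1/8 ± ...
= -0.6861
(Full series converges to -ln(2) ≈ -0.6931)

S_70 = -0.6861


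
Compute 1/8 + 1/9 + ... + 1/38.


Σₖ₌8^38 1/k = 1/8 + 1/9 + 1/10 + ... + 1/38
= 113453671064599/69388720221600
≈ 1.635

Sum = 113453671064599/69388720221600 ≈ 1.635


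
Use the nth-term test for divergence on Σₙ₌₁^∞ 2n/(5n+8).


lim(n→∞) 2n/(5n+8) = 2/5 = 2/5  (divide numerator and denominator by n)
lim aₙ = 2/5 ≠ 0 → series DIVERGES

Diverges (lim aₙ = 2/5 ≠ 0)


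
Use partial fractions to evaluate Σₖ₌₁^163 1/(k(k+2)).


1/(k(k+2)) = (1/2)·(1/k - 1/(k+2)) (partial fractions)
Telescoping: Σ = (1/2)·(1 + 1/2 - 1/164 - 1/165) = 40261/54120

Sum = 40261/54120


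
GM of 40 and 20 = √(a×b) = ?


GM = √(40×20) = √800 = 28.2843

GM = 28.2843


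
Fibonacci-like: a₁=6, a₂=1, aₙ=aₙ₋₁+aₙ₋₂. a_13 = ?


Computing iteratively: 6, 1, 7, 8, 15, 23, 38, 61, 99, 160, 259, 419, ...
a_13 = 678

a_13 = 678


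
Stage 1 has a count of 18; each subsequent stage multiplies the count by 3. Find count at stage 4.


aₙ = a₁·r^(n-1)
= 18×3^3
= 18×27
= 486

a_4 = 486


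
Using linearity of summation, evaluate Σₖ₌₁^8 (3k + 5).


Σ(3k+5) = 3·Σk + 5·n
= 3·36 + 5·8
= 108 + 40 = 148

Σ = 148


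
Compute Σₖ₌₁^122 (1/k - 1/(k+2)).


Telescoping with gap 2: two head and two tail terms survive.
= (1 + 1/2) - (1/123 + 1/124)
= 3/2 - 1/123 - 1/124 = 22631/15252

Sum = 22631/15252


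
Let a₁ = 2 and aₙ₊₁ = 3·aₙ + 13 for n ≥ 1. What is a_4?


Computing step by step:
a_1 = 2
a_2 = 19
a_3 = 70
a_4 = 223


a_4 = 223


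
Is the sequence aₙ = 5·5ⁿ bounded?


aₙ = 5·5ⁿ → as n→∞, aₙ→∞ (since base 5 > 1)
No finite upper bound exists
The sequence is UNBOUNDED

Unbounded (aₙ → ∞ as n → ∞)


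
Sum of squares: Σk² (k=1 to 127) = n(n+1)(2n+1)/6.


n = 127
n(n+1)(2n+1)/6 = 127×128×255/6
= 4145280/6 = 690880

Σk² = 690880


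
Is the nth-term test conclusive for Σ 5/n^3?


lim(n→∞) 5/n^3 = 0
lim aₙ = 0 → nth-term test is INCONCLUSIVE
(Need other tests; this is actually a convergent p-series with p=3 > 1)

Inconclusive (lim aₙ = 0; need another test)


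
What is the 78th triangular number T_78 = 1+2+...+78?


n(n+1)/2 = 78×79/2 = 6162/2 = 3081

Σk = 3081


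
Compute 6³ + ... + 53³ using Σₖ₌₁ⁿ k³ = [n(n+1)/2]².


Σₖ₌6^53 k³ = [53·54/2]² − [5·6/2]²
= 2047761 − 225 = 2047536

Σk³ = 2047536


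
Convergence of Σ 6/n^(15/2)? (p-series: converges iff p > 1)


p-series test: Σ c/n^p converges if p > 1, diverges if p ≤ 1 (constant c > 0 doesn't affect convergence).
p = 15/2
15/2 > 1 → CONVERGES

Converges (p = 15/2 > 1)


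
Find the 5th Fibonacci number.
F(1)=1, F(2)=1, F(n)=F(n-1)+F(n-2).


Fibonacci sequence: 1, 1, 2, 3, 5
F(5) = 5

F(5) = 5


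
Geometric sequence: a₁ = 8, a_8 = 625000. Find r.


r^(n-1) = aₙ/a₁
r^7 = 625000/8 = 78125
r = 78125^(1/7)
= 5

r = 5


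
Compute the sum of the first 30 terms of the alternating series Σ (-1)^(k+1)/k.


S = 1 - 1/2 + 1/3 - 1/4 + 1/5 - 1/6 + 1/7 - 1/8 ± ...
= 0.6768
(Full series converges to +ln(2) ≈ +0.6931)

S_30 = 0.6768


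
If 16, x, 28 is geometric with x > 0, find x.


GM = √(16×28) = √448 = 21.166

GM = 21.166


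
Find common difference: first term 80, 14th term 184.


d = (aₙ - a₁)/(n-1)
= (184 - 80)/(14-1)
= 104/13 = 8

d = 8


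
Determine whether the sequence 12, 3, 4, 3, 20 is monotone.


Differences: -9, 1, -1, 17
Difference at position 2 is +1 (> 0) but position 1 is -9 (< 0) — sequence both rises and falls
→ NOT monotonic

Not monotonic


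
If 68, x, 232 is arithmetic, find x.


AM = (68 + 232)/2 = 300/2 = 150

AM = 150


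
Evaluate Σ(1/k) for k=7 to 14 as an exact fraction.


Σₖ₌7^14 1/k = 1/7 + 1/8 + 1/9 + 1/10 + 1/11 + 1/12 + 1/13 + 1/14
= 288851/360360
≈ 0.8016

Sum = 288851/360360 ≈ 0.8016


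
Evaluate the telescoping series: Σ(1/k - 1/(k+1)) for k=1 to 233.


Telescoping: adjacent terms cancel.
= 1/1 - 1/234
= 1 - 1/234 = 233/234

Sum = 233/234


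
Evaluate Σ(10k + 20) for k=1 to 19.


Σ(10k+20) = 10·Σk + 20·n
= 10·190 + 20·19
= 1900 + 380 = 2280

Σ = 2280


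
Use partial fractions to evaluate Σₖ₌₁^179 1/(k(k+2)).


1/(k(k+2)) = (1/2)·(1/k - 1/(k+2)) (partial fractions)
Telescoping: Σ = (1/2)·(1 + 1/2 - 1/180 - 1/181) = 48509/65160

Sum = 48509/65160


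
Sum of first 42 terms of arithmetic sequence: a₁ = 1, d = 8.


aₙ = 1 + (42-1)×8 = 329
Sₙ = n(a₁+aₙ)/2 = 42×(1+329)/2
= 42×330/2 = 6930

S_42 = 6930


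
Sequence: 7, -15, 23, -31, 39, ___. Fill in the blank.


Pattern: alternating sign, magnitude arithmetic (d=8)
Terms: 7, -15, 23, -31, 39
Next term = -47

Next term = -47


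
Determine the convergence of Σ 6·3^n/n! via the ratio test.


aₙ = 6·3^n/n!
a_{n+1}/aₙ = 3^(n+1)/(n+1)! × n!/3^n  (constant 6 cancels)
= 3/(n+1)
L = lim(n→∞) 3/(n+1) = 0
L < 1 → series CONVERGES

Converges (ratio test: L = 0 < 1)


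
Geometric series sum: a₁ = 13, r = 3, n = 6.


Sₙ = 13×(3^6 - 1)/(3 - 1)
= 13×(729 - 1)/2
= 13×728/2
= 4732

S_6 = 4732


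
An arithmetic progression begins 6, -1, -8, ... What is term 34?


aₙ = a₁ + (n-1)d
= 6 + (34-1)×-7
= 6 - 231
= -225

a_34 = -225


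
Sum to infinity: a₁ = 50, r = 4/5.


S∞ = a₁/(1-r) = 50/(1 - 4/5)
= 50/(1/5)
= 250

S∞ = 250


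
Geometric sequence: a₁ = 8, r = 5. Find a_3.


aₙ = a₁·r^(n-1)
= 8×5^2
= 8×25
= 200

a_3 = 200


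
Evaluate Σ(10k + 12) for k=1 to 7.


Σ(10k+12) = 10·Σk + 12·n
= 10·28 + 12·7
= 280 + 84 = 364

Σ = 364


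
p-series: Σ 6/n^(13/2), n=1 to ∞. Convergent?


p-series test: Σ c/n^p converges if p > 1, diverges if p ≤ 1 (constant c > 0 doesn't affect convergence).
p = 13/2
13/2 > 1 → CONVERGES

Converges (p = 13/2 > 1)


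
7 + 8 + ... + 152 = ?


Σₖ₌7^152 k = Σₖ₌₁^152 k − Σₖ₌₁^6 k
= 152·153/2 − 6·7/2
= 11628 − 21 = 11607

Σk = 11607


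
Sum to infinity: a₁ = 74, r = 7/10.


S∞ = a₁/(1-r) = 74/(1 - 7/10)
= 74/(3/10)
= 740/3

S∞ = 740/3


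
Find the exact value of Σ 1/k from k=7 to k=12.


Σₖ₌7^12 1/k = 1/7 + 1/8 + 1/9 + 1/10 + 1/11 + 1/12
= 18107/27720
≈ 0.6532

Sum = 18107/27720 ≈ 0.6532


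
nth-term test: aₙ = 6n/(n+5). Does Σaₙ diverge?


lim(n→∞) 6n/(n+5) = 6/1 = 6  (divide numerator and denominator by n)
lim aₙ = 6 ≠ 0 → series DIVERGES

Diverges (lim aₙ = 6 ≠ 0)


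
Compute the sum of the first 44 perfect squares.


n = 44
n(n+1)(2n+1)/6 = 44×45×89/6
= 176220/6 = 29370

Σk² = 29370


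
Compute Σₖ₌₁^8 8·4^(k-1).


Sₙ = 8×(4^8 - 1)/(4 - 1)
= 8×(65536 - 1)/3
= 8×65535/3
= 174760

S_8 = 174760


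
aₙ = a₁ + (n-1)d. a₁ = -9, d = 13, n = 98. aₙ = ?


aₙ = a₁ + (n-1)d
= -9 + (98-1)×13
= -9 + 1261
= 1252

a_98 = 1252
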